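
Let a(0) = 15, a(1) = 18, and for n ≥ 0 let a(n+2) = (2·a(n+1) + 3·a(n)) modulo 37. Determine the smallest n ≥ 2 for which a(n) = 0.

5

Computing terms: a(0) = 15, a(1) = 18, a(2) = 7, a(3) = 31, a(4) = 9, a(5) = 0, a(6) = 27, a(7) = 17, a(8) = 4, a(9) = 22, a(10) = 19, a(11) = 30, a(12) = 6, a(13) = 28, a(14) = 0, a(15) = 10, a(16) = 20, a(17) = 33, a(18) = 15, a(19) = 18.
Since (a(18), a(19)) = (a(0), a(1)) = (15, 18) (two consecutive terms determine the rest), the sequence is periodic with period 18.
The value 0 first appears (with n ≥ 2) at a(5).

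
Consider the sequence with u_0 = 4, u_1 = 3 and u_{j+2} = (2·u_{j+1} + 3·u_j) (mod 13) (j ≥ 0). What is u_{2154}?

Listing terms: u_0 = 4, u_1 = 3, u_2 = 5, u_3 = 6, u_4 = 1, u_5 = 7, u_6 = 4, u_7 = 3.
The sequence repeats with period 6.
So u_{2154} = u_{0 + ((2154-0) mod 6)} = u_0 = 4.

4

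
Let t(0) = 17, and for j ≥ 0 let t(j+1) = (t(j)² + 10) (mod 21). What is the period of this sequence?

Computing terms: t(0) = 17, t(1) = 5, t(2) = 14, t(3) = 17.
The sequence repeats with period 3.

3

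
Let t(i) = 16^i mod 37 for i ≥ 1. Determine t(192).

t(1) = 16,  t(2) = 34,  t(3) = 26,  t(4) = 9,  t(5) = 33,  t(6) = 10,  t(7) = 12,  t(8) = 7,  t(9) = 1,  t(10) = 16.
The sequence repeats with period 9.
(192 - 1) mod 9 = 2, so t(192) = t(3) = 26.

26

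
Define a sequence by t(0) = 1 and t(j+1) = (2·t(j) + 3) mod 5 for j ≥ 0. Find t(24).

We have t(0) = 1,  t(1) = 0,  t(2) = 3,  t(3) = 4,  t(4) = 1.
The sequence repeats with period 4.
(24 - 0) mod 4 = 0, so t(24) = t(0) = 1.

1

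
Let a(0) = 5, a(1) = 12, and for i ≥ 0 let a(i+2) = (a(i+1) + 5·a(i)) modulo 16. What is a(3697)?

12

We have a(0) = 5, a(1) = 12, a(2) = 5, a(3) = 1, a(4) = 10, a(5) = 15, a(6) = 1, a(7) = 12, a(8) = 1, a(9) = 13, a(10) = 2, a(11) = 3, a(12) = 13, a(13) = 12, a(14) = 13, a(15) = 9, a(16) = 10, a(17) = 7, a(18) = 9, a(19) = 12, a(20) = 9, a(21) = 5, a(22) = 2, a(23) = 11, a(24) = 5, a(25) = 12.
The sequence repeats with period 24.
(3697 - 0) mod 24 = 1, so a(3697) = a(1) = 12.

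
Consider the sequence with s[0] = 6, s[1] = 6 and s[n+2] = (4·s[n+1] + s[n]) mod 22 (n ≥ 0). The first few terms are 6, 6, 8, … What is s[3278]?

Listing terms: s[0] = 6,  s[1] = 6,  s[2] = 8,  s[3] = 16,  s[4] = 6,  s[5] = 18,  s[6] = 12,  s[7] = 0,  s[8] = 12,  s[9] = 4,  s[10] = 6,  s[11] = 6.
The sequence repeats with period 10.
So s[3278] = s[0 + ((3278-0) mod 10)] = s[8] = 12.

12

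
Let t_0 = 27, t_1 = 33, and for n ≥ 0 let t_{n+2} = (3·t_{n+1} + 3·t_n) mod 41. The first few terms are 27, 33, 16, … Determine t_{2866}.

We have t_0 = 27, t_1 = 33, t_2 = 16, t_3 = 24, t_4 = 38, t_5 = 22, t_6 = 16, t_7 = 32, t_8 = 21, t_9 = 36, t_{10} = 7, t_{11} = 6, t_{12} = 39, t_{13} = 12, t_{14} = 30, t_{15} = 3, t_{16} = 17, t_{17} = 19, t_{18} = 26, t_{19} = 12, t_{20} = 32, t_{21} = 9, t_{22} = 0, t_{23} = 27, t_{24} = 40, t_{25} = 37, t_{26} = 26, t_{27} = 25, t_{28} = 30, t_{29} = 1, t_{30} = 11, t_{31} = 36, t_{32} = 18, t_{33} = 39, t_{34} = 7, t_{35} = 15, t_{36} = 25, t_{37} = 38, t_{38} = 25, t_{39} = 25, t_{40} = 27, t_{41} = 33.
Since (t_{40}, t_{41}) = (t_0, t_1) = (27, 33) (two consecutive terms determine the rest), the sequence is periodic with period 40.
(2866 - 0) mod 40 = 26, so t_{2866} = t_{26} = 26.

26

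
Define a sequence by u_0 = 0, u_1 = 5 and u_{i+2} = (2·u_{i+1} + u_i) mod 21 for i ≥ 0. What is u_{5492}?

3

Computing terms: u_0 = 0; u_1 = 5; u_2 = 10; u_3 = 4; u_4 = 18; u_5 = 19; u_6 = 14; u_7 = 5; u_8 = 3; u_9 = 11; u_{10} = 4; u_{11} = 19; u_{12} = 0; u_{13} = 19; u_{14} = 17; u_{15} = 11; u_{16} = 18; u_{17} = 5; u_{18} = 7; u_{19} = 19; u_{20} = 3; u_{21} = 4; u_{22} = 11; u_{23} = 5; u_{24} = 0; u_{25} = 5.
Since (u_{24}, u_{25}) = (u_0, u_1) = (0, 5) (two consecutive terms determine the rest), the sequence is periodic with period 24.
So u_{5492} = u_{0 + ((5492-0) mod 24)} = u_{20} = 3.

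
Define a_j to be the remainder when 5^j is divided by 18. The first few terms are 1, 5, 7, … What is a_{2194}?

Listing terms: a_0 = 1,  a_1 = 5,  a_2 = 7,  a_3 = 17,  a_4 = 13,  a_5 = 11,  a_6 = 1.
Since a_6 = a_0 = 1, the sequence is periodic with period 6.
(2194 - 0) mod 6 = 4, so a_{2194} = a_4 = 13.

13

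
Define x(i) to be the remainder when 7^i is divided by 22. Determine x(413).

13

x(0) = 1,  x(1) = 7,  x(2) = 5,  x(3) = 13,  x(4) = 3,  x(5) = 21,  x(6) = 15,  x(7) = 17,  x(8) = 9,  x(9) = 19,  x(10) = 1.
Since x(10) = x(0) = 1, the sequence is periodic with period 10.
(413 - 0) mod 10 = 3, so x(413) = x(3) = 13.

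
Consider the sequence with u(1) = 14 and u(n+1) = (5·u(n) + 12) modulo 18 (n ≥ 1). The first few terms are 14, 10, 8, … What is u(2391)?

u(1) = 14, u(2) = 10, u(3) = 8, u(4) = 16, u(5) = 2, u(6) = 4, u(7) = 14.
Since u(7) = u(1) = 14, the sequence is periodic with period 6.
So u(2391) = u(1 + ((2391-1) mod 6)) = u(3) = 8.

8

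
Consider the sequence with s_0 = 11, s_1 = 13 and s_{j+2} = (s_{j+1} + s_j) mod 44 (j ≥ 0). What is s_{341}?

s_0 = 11, s_1 = 13, s_2 = 24, s_3 = 37, s_4 = 17, s_5 = 10, s_6 = 27, s_7 = 37, s_8 = 20, s_9 = 13, s_{10} = 33, s_{11} = 2, s_{12} = 35, s_{13} = 37, s_{14} = 28, s_{15} = 21, s_{16} = 5, s_{17} = 26, s_{18} = 31, s_{19} = 13, s_{20} = 0, s_{21} = 13, s_{22} = 13, s_{23} = 26, s_{24} = 39, s_{25} = 21, s_{26} = 16, s_{27} = 37, s_{28} = 9, s_{29} = 2, s_{30} = 11, s_{31} = 13.
The sequence repeats with period 30.
So s_{341} = s_{0 + ((341-0) mod 30)} = s_{11} = 2.

2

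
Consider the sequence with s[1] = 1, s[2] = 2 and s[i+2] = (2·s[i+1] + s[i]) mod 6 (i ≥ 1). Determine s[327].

1

Listing terms: s[1] = 1; s[2] = 2; s[3] = 5; s[4] = 0; s[5] = 5; s[6] = 4; s[7] = 1; s[8] = 0; s[9] = 1; s[10] = 2.
Since (s[9], s[10]) = (s[1], s[2]) = (1, 2) (two consecutive terms determine the rest), the sequence is periodic with period 8.
(327 - 1) mod 8 = 6, so s[327] = s[7] = 1.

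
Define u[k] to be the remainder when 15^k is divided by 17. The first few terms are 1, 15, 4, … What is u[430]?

Listing terms: u[0] = 1, u[1] = 15, u[2] = 4, u[3] = 9, u[4] = 16, u[5] = 2, u[6] = 13, u[7] = 8, u[8] = 1.
Since u[8] = u[0] = 1, the sequence is periodic with period 8.
(430 - 0) mod 8 = 6, so u[430] = u[6] = 13.

13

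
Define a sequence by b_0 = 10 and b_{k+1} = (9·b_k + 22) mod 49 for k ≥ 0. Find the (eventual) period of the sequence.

21

We have b_0 = 10; b_1 = 14; b_2 = 1; b_3 = 31; b_4 = 7; b_5 = 36; b_6 = 3; b_7 = 0; b_8 = 22; b_9 = 24; b_{10} = 42; b_{11} = 8; b_{12} = 45; b_{13} = 35; b_{14} = 43; b_{15} = 17; b_{16} = 28; b_{17} = 29; b_{18} = 38; b_{19} = 21; b_{20} = 15; b_{21} = 10.
Since b_{21} = b_0 = 10, the sequence is periodic with period 21.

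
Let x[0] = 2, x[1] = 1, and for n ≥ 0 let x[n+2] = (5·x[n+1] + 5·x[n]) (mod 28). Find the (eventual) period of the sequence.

Computing terms: x[0] = 2, x[1] = 1, x[2] = 15, x[3] = 24, x[4] = 27, x[5] = 3, x[6] = 10, x[7] = 9, x[8] = 11, x[9] = 16, x[10] = 23, x[11] = 27, x[12] = 26, x[13] = 13, x[14] = 27, x[15] = 4, x[16] = 15, x[17] = 11, x[18] = 18, x[19] = 5, x[20] = 3, x[21] = 12, x[22] = 19, x[23] = 15, x[24] = 2, x[25] = 1.
Since (x[24], x[25]) = (x[0], x[1]) = (2, 1) (two consecutive terms determine the rest), the sequence is periodic with period 24.

24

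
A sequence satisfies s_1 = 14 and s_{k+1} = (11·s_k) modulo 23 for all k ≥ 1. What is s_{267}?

s_1 = 14, s_2 = 16, s_3 = 15, s_4 = 4, s_5 = 21, s_6 = 1, s_7 = 11, s_8 = 6, s_9 = 20, s_{10} = 13, s_{11} = 5, s_{12} = 9, s_{13} = 7, s_{14} = 8, s_{15} = 19, s_{16} = 2, s_{17} = 22, s_{18} = 12, s_{19} = 17, s_{20} = 3, s_{21} = 10, s_{22} = 18, s_{23} = 14.
The sequence repeats with period 22.
(267 - 1) mod 22 = 2, so s_{267} = s_3 = 15.

15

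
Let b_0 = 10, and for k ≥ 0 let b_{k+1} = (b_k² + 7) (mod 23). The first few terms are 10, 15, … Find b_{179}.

11

We have b_0 = 10; b_1 = 15; b_2 = 2; b_3 = 11; b_4 = 13; b_5 = 15.
Since b_5 = b_1 = 15, the sequence is eventually periodic: after a pre-period of length 1 it cycles with period 4.
For k ≥ 1, b_k depends only on (k - 1) mod 4. (179 - 1) mod 4 = 2, so b_{179} = b_3 = 11.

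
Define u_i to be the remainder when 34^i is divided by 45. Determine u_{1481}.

4

Listing terms: u_1 = 34; u_2 = 31; u_3 = 19; u_4 = 16; u_5 = 4; u_6 = 1; u_7 = 34.
The sequence repeats with period 6.
(1481 - 1) mod 6 = 4, so u_{1481} = u_5 = 4.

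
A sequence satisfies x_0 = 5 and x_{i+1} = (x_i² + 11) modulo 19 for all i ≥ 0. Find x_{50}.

x_0 = 5,  x_1 = 17,  x_2 = 15,  x_3 = 8,  x_4 = 18,  x_5 = 12,  x_6 = 3,  x_7 = 1,  x_8 = 12.
Since x_8 = x_5 = 12, the sequence is eventually periodic: after a pre-period of length 5 it cycles with period 3.
For i ≥ 5, x_i depends only on (i - 5) mod 3. (50 - 5) mod 3 = 0, so x_{50} = x_5 = 12.

12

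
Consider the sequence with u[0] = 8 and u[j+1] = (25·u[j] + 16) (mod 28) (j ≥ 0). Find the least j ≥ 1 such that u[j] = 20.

Listing terms: u[0] = 8; u[1] = 20; u[2] = 12; u[3] = 8.
Since u[3] = u[0] = 8, the sequence is periodic with period 3.
The value 20 first appears (with j ≥ 1) at u[1].

1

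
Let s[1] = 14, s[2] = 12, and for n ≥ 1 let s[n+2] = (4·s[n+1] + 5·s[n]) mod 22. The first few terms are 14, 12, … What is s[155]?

Listing terms: s[1] = 14, s[2] = 12, s[3] = 8, s[4] = 4, s[5] = 12, s[6] = 2, s[7] = 2, s[8] = 18, s[9] = 16, s[10] = 0, s[11] = 14, s[12] = 12.
Since (s[11], s[12]) = (s[1], s[2]) = (14, 12) (two consecutive terms determine the rest), the sequence is periodic with period 10.
(155 - 1) mod 10 = 4, so s[155] = s[5] = 12.

12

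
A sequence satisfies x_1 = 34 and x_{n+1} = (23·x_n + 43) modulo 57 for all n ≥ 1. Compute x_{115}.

55

We have x_1 = 34,  x_2 = 27,  x_3 = 37,  x_4 = 39,  x_5 = 28,  x_6 = 3,  x_7 = 55,  x_8 = 54,  x_9 = 31,  x_{10} = 15,  x_{11} = 46,  x_{12} = 18,  x_{13} = 1,  x_{14} = 9,  x_{15} = 22,  x_{16} = 36,  x_{17} = 16,  x_{18} = 12,  x_{19} = 34.
The sequence repeats with period 18.
So x_{115} = x_{1 + ((115-1) mod 18)} = x_7 = 55.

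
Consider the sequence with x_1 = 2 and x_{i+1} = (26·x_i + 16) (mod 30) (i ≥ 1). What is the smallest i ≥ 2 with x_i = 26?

Listing terms: x_1 = 2, x_2 = 8, x_3 = 14, x_4 = 20, x_5 = 26, x_6 = 2.
Since x_6 = x_1 = 2, the sequence is periodic with period 5.
The value 26 first appears (with i ≥ 2) at x_5.

5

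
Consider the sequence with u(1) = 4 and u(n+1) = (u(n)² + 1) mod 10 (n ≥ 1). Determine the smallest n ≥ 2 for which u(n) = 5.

We have u(1) = 4, u(2) = 7, u(3) = 0, u(4) = 1, u(5) = 2, u(6) = 5, u(7) = 6, u(8) = 7.
Since u(8) = u(2) = 7, the sequence is eventually periodic: after a pre-period of length 1 it cycles with period 6.
The value 5 first appears (with n ≥ 2) at u(6).

6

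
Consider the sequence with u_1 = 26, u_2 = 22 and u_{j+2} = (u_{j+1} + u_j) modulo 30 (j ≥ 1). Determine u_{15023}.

u_1 = 26; u_2 = 22; u_3 = 18; u_4 = 10; u_5 = 28; u_6 = 8; u_7 = 6; u_8 = 14; u_9 = 20; u_{10} = 4; u_{11} = 24; u_{12} = 28; u_{13} = 22; u_{14} = 20; u_{15} = 12; u_{16} = 2; u_{17} = 14; u_{18} = 16; u_{19} = 0; u_{20} = 16; u_{21} = 16; u_{22} = 2; u_{23} = 18; u_{24} = 20; u_{25} = 8; u_{26} = 28; u_{27} = 6; u_{28} = 4; u_{29} = 10; u_{30} = 14; u_{31} = 24; u_{32} = 8; u_{33} = 2; u_{34} = 10; u_{35} = 12; u_{36} = 22; u_{37} = 4; u_{38} = 26; u_{39} = 0; u_{40} = 26; u_{41} = 26; u_{42} = 22.
Since (u_{41}, u_{42}) = (u_1, u_2) = (26, 22) (two consecutive terms determine the rest), the sequence is periodic with period 40.
(15023 - 1) mod 40 = 22, so u_{15023} = u_{23} = 18.

18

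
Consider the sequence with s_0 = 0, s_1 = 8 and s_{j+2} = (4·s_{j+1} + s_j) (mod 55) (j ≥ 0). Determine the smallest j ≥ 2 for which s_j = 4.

7

We have s_0 = 0, s_1 = 8, s_2 = 32, s_3 = 26, s_4 = 26, s_5 = 20, s_6 = 51, s_7 = 4, s_8 = 12, s_9 = 52, s_{10} = 0, s_{11} = 52, s_{12} = 43, s_{13} = 4, s_{14} = 4, s_{15} = 20, s_{16} = 29, s_{17} = 26, s_{18} = 23, s_{19} = 8, s_{20} = 0, s_{21} = 8.
The sequence repeats with period 20.
The value 4 first appears (with j ≥ 2) at s_7.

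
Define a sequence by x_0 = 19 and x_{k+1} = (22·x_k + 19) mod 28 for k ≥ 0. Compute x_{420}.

5

Listing terms: x_0 = 19, x_1 = 17, x_2 = 1, x_3 = 13, x_4 = 25, x_5 = 9, x_6 = 21, x_7 = 5, x_8 = 17.
Since x_8 = x_1 = 17, the sequence is eventually periodic: after a pre-period of length 1 it cycles with period 7.
For k ≥ 1, x_k depends only on (k - 1) mod 7. (420 - 1) mod 7 = 6, so x_{420} = x_7 = 5.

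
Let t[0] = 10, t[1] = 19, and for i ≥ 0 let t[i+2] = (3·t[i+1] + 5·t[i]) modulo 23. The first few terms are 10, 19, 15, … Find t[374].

We have t[0] = 10,  t[1] = 19,  t[2] = 15,  t[3] = 2,  t[4] = 12,  t[5] = 0,  t[6] = 14,  t[7] = 19,  t[8] = 12,  t[9] = 16,  t[10] = 16,  t[11] = 13,  t[12] = 4,  t[13] = 8,  t[14] = 21,  t[15] = 11,  t[16] = 0,  t[17] = 9,  t[18] = 4,  t[19] = 11,  t[20] = 7,  t[21] = 7,  t[22] = 10,  t[23] = 19.
Since (t[22], t[23]) = (t[0], t[1]) = (10, 19) (two consecutive terms determine the rest), the sequence is periodic with period 22.
So t[374] = t[0 + ((374-0) mod 22)] = t[0] = 10.

10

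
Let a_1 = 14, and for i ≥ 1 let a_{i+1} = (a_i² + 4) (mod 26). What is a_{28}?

Computing terms: a_1 = 14,  a_2 = 18,  a_3 = 16,  a_4 = 0,  a_5 = 4,  a_6 = 20,  a_7 = 14.
The sequence repeats with period 6.
So a_{28} = a_{1 + ((28-1) mod 6)} = a_4 = 0.

0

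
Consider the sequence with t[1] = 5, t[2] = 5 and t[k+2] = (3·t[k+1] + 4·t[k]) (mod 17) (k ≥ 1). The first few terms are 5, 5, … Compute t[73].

5

t[1] = 5,  t[2] = 5,  t[3] = 1,  t[4] = 6,  t[5] = 5,  t[6] = 5.
Since (t[5], t[6]) = (t[1], t[2]) = (5, 5) (two consecutive terms determine the rest), the sequence is periodic with period 4.
So t[73] = t[1 + ((73-1) mod 4)] = t[1] = 5.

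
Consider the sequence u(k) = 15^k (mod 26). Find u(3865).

15

Computing terms: u(0) = 1, u(1) = 15, u(2) = 17, u(3) = 21, u(4) = 3, u(5) = 19, u(6) = 25, u(7) = 11, u(8) = 9, u(9) = 5, u(10) = 23, u(11) = 7, u(12) = 1.
Since u(12) = u(0) = 1, the sequence is periodic with period 12.
So u(3865) = u(0 + ((3865-0) mod 12)) = u(1) = 15.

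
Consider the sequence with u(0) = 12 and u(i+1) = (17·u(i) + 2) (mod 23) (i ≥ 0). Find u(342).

18

We have u(0) = 12, u(1) = 22, u(2) = 8, u(3) = 0, u(4) = 2, u(5) = 13, u(6) = 16, u(7) = 21, u(8) = 14, u(9) = 10, u(10) = 11, u(11) = 5, u(12) = 18, u(13) = 9, u(14) = 17, u(15) = 15, u(16) = 4, u(17) = 1, u(18) = 19, u(19) = 3, u(20) = 7, u(21) = 6, u(22) = 12.
The sequence repeats with period 22.
(342 - 0) mod 22 = 12, so u(342) = u(12) = 18.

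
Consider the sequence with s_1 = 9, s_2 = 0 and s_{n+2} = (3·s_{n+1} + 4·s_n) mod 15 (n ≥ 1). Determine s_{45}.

Listing terms: s_1 = 9; s_2 = 0; s_3 = 6; s_4 = 3; s_5 = 3; s_6 = 6; s_7 = 0; s_8 = 9; s_9 = 12; s_{10} = 12; s_{11} = 9; s_{12} = 0.
The sequence repeats with period 10.
So s_{45} = s_{1 + ((45-1) mod 10)} = s_5 = 3.

3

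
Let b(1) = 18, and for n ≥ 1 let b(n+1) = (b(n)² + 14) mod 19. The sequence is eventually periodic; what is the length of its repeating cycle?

4

We have b(1) = 18; b(2) = 15; b(3) = 11; b(4) = 2; b(5) = 18.
Since b(5) = b(1) = 18, the sequence is periodic with period 4.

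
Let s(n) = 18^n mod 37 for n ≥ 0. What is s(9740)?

Computing terms: s(0) = 1, s(1) = 18, s(2) = 28, s(3) = 23, s(4) = 7, s(5) = 15, s(6) = 11, s(7) = 13, s(8) = 12, s(9) = 31, s(10) = 3, s(11) = 17, s(12) = 10, s(13) = 32, s(14) = 21, s(15) = 8, s(16) = 33, s(17) = 2, s(18) = 36, s(19) = 19, s(20) = 9, s(21) = 14, s(22) = 30, s(23) = 22, s(24) = 26, s(25) = 24, s(26) = 25, s(27) = 6, s(28) = 34, s(29) = 20, s(30) = 27, s(31) = 5, s(32) = 16, s(33) = 29, s(34) = 4, s(35) = 35, s(36) = 1.
The sequence repeats with period 36.
(9740 - 0) mod 36 = 20, so s(9740) = s(20) = 9.

9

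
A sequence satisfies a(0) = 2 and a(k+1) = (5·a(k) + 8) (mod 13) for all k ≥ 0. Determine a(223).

a(0) = 2, a(1) = 5, a(2) = 7, a(3) = 4, a(4) = 2.
The sequence repeats with period 4.
(223 - 0) mod 4 = 3, so a(223) = a(3) = 4.

4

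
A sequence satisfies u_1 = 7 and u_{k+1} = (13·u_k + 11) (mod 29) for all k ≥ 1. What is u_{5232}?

0

u_1 = 7,  u_2 = 15,  u_3 = 3,  u_4 = 21,  u_5 = 23,  u_6 = 20,  u_7 = 10,  u_8 = 25,  u_9 = 17,  u_{10} = 0,  u_{11} = 11,  u_{12} = 9,  u_{13} = 12,  u_{14} = 22,  u_{15} = 7.
The sequence repeats with period 14.
So u_{5232} = u_{1 + ((5232-1) mod 14)} = u_{10} = 0.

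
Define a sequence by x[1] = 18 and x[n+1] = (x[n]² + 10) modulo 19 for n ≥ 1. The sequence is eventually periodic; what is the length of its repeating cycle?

7

Listing terms: x[1] = 18; x[2] = 11; x[3] = 17; x[4] = 14; x[5] = 16; x[6] = 0; x[7] = 10; x[8] = 15; x[9] = 7; x[10] = 2; x[11] = 14.
Since x[11] = x[4] = 14, the sequence is eventually periodic: after a pre-period of length 3 it cycles with period 7.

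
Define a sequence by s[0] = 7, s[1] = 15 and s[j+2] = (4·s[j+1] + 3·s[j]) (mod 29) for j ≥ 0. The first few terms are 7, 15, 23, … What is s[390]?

21

Computing terms: s[0] = 7, s[1] = 15, s[2] = 23, s[3] = 21, s[4] = 8, s[5] = 8, s[6] = 27, s[7] = 16, s[8] = 0, s[9] = 19, s[10] = 18, s[11] = 13, s[12] = 19, s[13] = 28, s[14] = 24, s[15] = 6, s[16] = 9, s[17] = 25, s[18] = 11, s[19] = 3, s[20] = 16, s[21] = 15, s[22] = 21, s[23] = 13, s[24] = 28, s[25] = 6, s[26] = 21, s[27] = 15, s[28] = 7, s[29] = 15.
Since (s[28], s[29]) = (s[0], s[1]) = (7, 15) (two consecutive terms determine the rest), the sequence is periodic with period 28.
So s[390] = s[0 + ((390-0) mod 28)] = s[26] = 21.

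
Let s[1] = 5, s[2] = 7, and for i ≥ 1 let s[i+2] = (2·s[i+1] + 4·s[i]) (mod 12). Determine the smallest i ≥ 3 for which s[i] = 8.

6

Listing terms: s[1] = 5; s[2] = 7; s[3] = 10; s[4] = 0; s[5] = 4; s[6] = 8; s[7] = 8; s[8] = 0; s[9] = 8; s[10] = 4; s[11] = 4; s[12] = 0; s[13] = 4.
Since (s[12], s[13]) = (s[4], s[5]) = (0, 4) (two consecutive terms determine the rest), the sequence is eventually periodic: after a pre-period of length 3 it cycles with period 8.
The value 8 first appears (with i ≥ 3) at s[6].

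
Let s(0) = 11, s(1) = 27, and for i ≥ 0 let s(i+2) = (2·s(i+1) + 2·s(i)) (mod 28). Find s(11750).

16

We have s(0) = 11, s(1) = 27, s(2) = 20, s(3) = 10, s(4) = 4, s(5) = 0, s(6) = 8, s(7) = 16, s(8) = 20, s(9) = 16, s(10) = 16, s(11) = 8, s(12) = 20, s(13) = 0, s(14) = 12, s(15) = 24, s(16) = 16, s(17) = 24, s(18) = 24, s(19) = 12, s(20) = 16, s(21) = 0, s(22) = 4, s(23) = 8, s(24) = 24, s(25) = 8, s(26) = 8, s(27) = 4, s(28) = 24, s(29) = 0, s(30) = 20, s(31) = 12, s(32) = 8, s(33) = 12, s(34) = 12, s(35) = 20, s(36) = 8, s(37) = 0, s(38) = 16, s(39) = 4, s(40) = 12, s(41) = 4, s(42) = 4, s(43) = 16, s(44) = 12, s(45) = 0, s(46) = 24, s(47) = 20, s(48) = 4, s(49) = 20, s(50) = 20, s(51) = 24, s(52) = 4, s(53) = 0.
Since (s(52), s(53)) = (s(4), s(5)) = (4, 0) (two consecutive terms determine the rest), the sequence is eventually periodic: after a pre-period of length 4 it cycles with period 48.
For i ≥ 4, s(i) depends only on (i - 4) mod 48. (11750 - 4) mod 48 = 34, so s(11750) = s(38) = 16.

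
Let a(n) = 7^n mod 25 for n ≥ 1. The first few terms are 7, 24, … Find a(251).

We have a(1) = 7, a(2) = 24, a(3) = 18, a(4) = 1, a(5) = 7.
The sequence repeats with period 4.
(251 - 1) mod 4 = 2, so a(251) = a(3) = 18.

18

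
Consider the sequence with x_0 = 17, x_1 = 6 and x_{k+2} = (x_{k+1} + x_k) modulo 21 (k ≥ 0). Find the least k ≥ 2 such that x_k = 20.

11

We have x_0 = 17; x_1 = 6; x_2 = 2; x_3 = 8; x_4 = 10; x_5 = 18; x_6 = 7; x_7 = 4; x_8 = 11; x_9 = 15; x_{10} = 5; x_{11} = 20; x_{12} = 4; x_{13} = 3; x_{14} = 7; x_{15} = 10; x_{16} = 17; x_{17} = 6.
The sequence repeats with period 16.
The value 20 first appears (with k ≥ 2) at x_{11}.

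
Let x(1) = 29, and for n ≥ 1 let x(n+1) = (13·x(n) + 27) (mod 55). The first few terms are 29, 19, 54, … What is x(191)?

Listing terms: x(1) = 29, x(2) = 19, x(3) = 54, x(4) = 14, x(5) = 44, x(6) = 49, x(7) = 4, x(8) = 24, x(9) = 9, x(10) = 34, x(11) = 29.
Since x(11) = x(1) = 29, the sequence is periodic with period 10.
So x(191) = x(1 + ((191-1) mod 10)) = x(1) = 29.

29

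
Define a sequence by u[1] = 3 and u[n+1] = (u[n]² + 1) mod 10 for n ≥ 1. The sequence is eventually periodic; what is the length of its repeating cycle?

6

We have u[1] = 3,  u[2] = 0,  u[3] = 1,  u[4] = 2,  u[5] = 5,  u[6] = 6,  u[7] = 7,  u[8] = 0.
Since u[8] = u[2] = 0, the sequence is eventually periodic: after a pre-period of length 1 it cycles with period 6.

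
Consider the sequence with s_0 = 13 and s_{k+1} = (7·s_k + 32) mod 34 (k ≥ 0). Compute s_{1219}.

27

Computing terms: s_0 = 13; s_1 = 21; s_2 = 9; s_3 = 27; s_4 = 17; s_5 = 15; s_6 = 1; s_7 = 5; s_8 = 33; s_9 = 25; s_{10} = 3; s_{11} = 19; s_{12} = 29; s_{13} = 31; s_{14} = 11; s_{15} = 7; s_{16} = 13.
The sequence repeats with period 16.
So s_{1219} = s_{0 + ((1219-0) mod 16)} = s_3 = 27.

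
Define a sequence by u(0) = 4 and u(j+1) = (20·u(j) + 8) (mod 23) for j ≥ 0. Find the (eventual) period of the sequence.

22

Computing terms: u(0) = 4,  u(1) = 19,  u(2) = 20,  u(3) = 17,  u(4) = 3,  u(5) = 22,  u(6) = 11,  u(7) = 21,  u(8) = 14,  u(9) = 12,  u(10) = 18,  u(11) = 0,  u(12) = 8,  u(13) = 7,  u(14) = 10,  u(15) = 1,  u(16) = 5,  u(17) = 16,  u(18) = 6,  u(19) = 13,  u(20) = 15,  u(21) = 9,  u(22) = 4.
The sequence repeats with period 22.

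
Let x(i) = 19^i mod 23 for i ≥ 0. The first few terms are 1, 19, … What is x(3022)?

x(0) = 1,  x(1) = 19,  x(2) = 16,  x(3) = 5,  x(4) = 3,  x(5) = 11,  x(6) = 2,  x(7) = 15,  x(8) = 9,  x(9) = 10,  x(10) = 6,  x(11) = 22,  x(12) = 4,  x(13) = 7,  x(14) = 18,  x(15) = 20,  x(16) = 12,  x(17) = 21,  x(18) = 8,  x(19) = 14,  x(20) = 13,  x(21) = 17,  x(22) = 1.
Since x(22) = x(0) = 1, the sequence is periodic with period 22.
(3022 - 0) mod 22 = 8, so x(3022) = x(8) = 9.

9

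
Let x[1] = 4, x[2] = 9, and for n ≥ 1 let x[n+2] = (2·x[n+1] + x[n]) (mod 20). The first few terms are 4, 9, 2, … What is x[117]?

8

x[1] = 4; x[2] = 9; x[3] = 2; x[4] = 13; x[5] = 8; x[6] = 9; x[7] = 6; x[8] = 1; x[9] = 8; x[10] = 17; x[11] = 2; x[12] = 1; x[13] = 4; x[14] = 9.
The sequence repeats with period 12.
So x[117] = x[1 + ((117-1) mod 12)] = x[9] = 8.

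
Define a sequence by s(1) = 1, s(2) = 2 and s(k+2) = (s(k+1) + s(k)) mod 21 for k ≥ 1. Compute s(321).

1

s(1) = 1; s(2) = 2; s(3) = 3; s(4) = 5; s(5) = 8; s(6) = 13; s(7) = 0; s(8) = 13; s(9) = 13; s(10) = 5; s(11) = 18; s(12) = 2; s(13) = 20; s(14) = 1; s(15) = 0; s(16) = 1; s(17) = 1; s(18) = 2.
The sequence repeats with period 16.
So s(321) = s(1 + ((321-1) mod 16)) = s(1) = 1.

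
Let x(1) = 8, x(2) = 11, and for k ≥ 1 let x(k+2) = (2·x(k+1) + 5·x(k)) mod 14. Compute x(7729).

x(1) = 8; x(2) = 11; x(3) = 6; x(4) = 11; x(5) = 10; x(6) = 5; x(7) = 4; x(8) = 5; x(9) = 2; x(10) = 1; x(11) = 12; x(12) = 1; x(13) = 6; x(14) = 3; x(15) = 8; x(16) = 3; x(17) = 4; x(18) = 9; x(19) = 10; x(20) = 9; x(21) = 12; x(22) = 13; x(23) = 2; x(24) = 13; x(25) = 8; x(26) = 11.
The sequence repeats with period 24.
(7729 - 1) mod 24 = 0, so x(7729) = x(1) = 8.

8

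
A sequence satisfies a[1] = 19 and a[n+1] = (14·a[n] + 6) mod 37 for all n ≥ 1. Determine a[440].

Listing terms: a[1] = 19,  a[2] = 13,  a[3] = 3,  a[4] = 11,  a[5] = 12,  a[6] = 26,  a[7] = 0,  a[8] = 6,  a[9] = 16,  a[10] = 8,  a[11] = 7,  a[12] = 30,  a[13] = 19.
The sequence repeats with period 12.
So a[440] = a[1 + ((440-1) mod 12)] = a[8] = 6.

6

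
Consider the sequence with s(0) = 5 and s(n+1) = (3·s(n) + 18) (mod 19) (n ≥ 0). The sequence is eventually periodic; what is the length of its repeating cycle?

18

s(0) = 5,  s(1) = 14,  s(2) = 3,  s(3) = 8,  s(4) = 4,  s(5) = 11,  s(6) = 13,  s(7) = 0,  s(8) = 18,  s(9) = 15,  s(10) = 6,  s(11) = 17,  s(12) = 12,  s(13) = 16,  s(14) = 9,  s(15) = 7,  s(16) = 1,  s(17) = 2,  s(18) = 5.
Since s(18) = s(0) = 5, the sequence is periodic with period 18.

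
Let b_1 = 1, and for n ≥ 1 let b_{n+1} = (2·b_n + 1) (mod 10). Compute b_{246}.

3

We have b_1 = 1, b_2 = 3, b_3 = 7, b_4 = 5, b_5 = 1.
Since b_5 = b_1 = 1, the sequence is periodic with period 4.
(246 - 1) mod 4 = 1, so b_{246} = b_2 = 3.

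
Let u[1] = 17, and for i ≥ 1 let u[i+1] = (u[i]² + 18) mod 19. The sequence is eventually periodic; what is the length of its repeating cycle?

3

Listing terms: u[1] = 17; u[2] = 3; u[3] = 8; u[4] = 6; u[5] = 16; u[6] = 8.
Since u[6] = u[3] = 8, the sequence is eventually periodic: after a pre-period of length 2 it cycles with period 3.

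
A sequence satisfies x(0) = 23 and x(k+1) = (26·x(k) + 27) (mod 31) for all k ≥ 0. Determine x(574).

4

We have x(0) = 23,  x(1) = 5,  x(2) = 2,  x(3) = 17,  x(4) = 4,  x(5) = 7,  x(6) = 23.
The sequence repeats with period 6.
(574 - 0) mod 6 = 4, so x(574) = x(4) = 4.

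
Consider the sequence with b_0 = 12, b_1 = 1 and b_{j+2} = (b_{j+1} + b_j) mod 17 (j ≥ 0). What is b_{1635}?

0

b_0 = 12, b_1 = 1, b_2 = 13, b_3 = 14, b_4 = 10, b_5 = 7, b_6 = 0, b_7 = 7, b_8 = 7, b_9 = 14, b_{10} = 4, b_{11} = 1, b_{12} = 5, b_{13} = 6, b_{14} = 11, b_{15} = 0, b_{16} = 11, b_{17} = 11, b_{18} = 5, b_{19} = 16, b_{20} = 4, b_{21} = 3, b_{22} = 7, b_{23} = 10, b_{24} = 0, b_{25} = 10, b_{26} = 10, b_{27} = 3, b_{28} = 13, b_{29} = 16, b_{30} = 12, b_{31} = 11, b_{32} = 6, b_{33} = 0, b_{34} = 6, b_{35} = 6, b_{36} = 12, b_{37} = 1.
The sequence repeats with period 36.
(1635 - 0) mod 36 = 15, so b_{1635} = b_{15} = 0.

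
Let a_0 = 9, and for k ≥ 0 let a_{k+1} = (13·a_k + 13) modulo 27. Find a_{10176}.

6

Listing terms: a_0 = 9; a_1 = 22; a_2 = 2; a_3 = 12; a_4 = 7; a_5 = 23; a_6 = 15; a_7 = 19; a_8 = 17; a_9 = 18; a_{10} = 4; a_{11} = 11; a_{12} = 21; a_{13} = 16; a_{14} = 5; a_{15} = 24; a_{16} = 1; a_{17} = 26; a_{18} = 0; a_{19} = 13; a_{20} = 20; a_{21} = 3; a_{22} = 25; a_{23} = 14; a_{24} = 6; a_{25} = 10; a_{26} = 8; a_{27} = 9.
The sequence repeats with period 27.
So a_{10176} = a_{0 + ((10176-0) mod 27)} = a_{24} = 6.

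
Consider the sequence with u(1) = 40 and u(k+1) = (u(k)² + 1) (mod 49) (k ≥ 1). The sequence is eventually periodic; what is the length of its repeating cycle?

We have u(1) = 40; u(2) = 33; u(3) = 12; u(4) = 47; u(5) = 5; u(6) = 26; u(7) = 40.
Since u(7) = u(1) = 40, the sequence is periodic with period 6.

6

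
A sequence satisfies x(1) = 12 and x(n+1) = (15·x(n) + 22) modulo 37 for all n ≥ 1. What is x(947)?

We have x(1) = 12,  x(2) = 17,  x(3) = 18,  x(4) = 33,  x(5) = 36,  x(6) = 7,  x(7) = 16,  x(8) = 3,  x(9) = 30,  x(10) = 28,  x(11) = 35,  x(12) = 29,  x(13) = 13,  x(14) = 32,  x(15) = 21,  x(16) = 4,  x(17) = 8,  x(18) = 31,  x(19) = 6,  x(20) = 1,  x(21) = 0,  x(22) = 22,  x(23) = 19,  x(24) = 11,  x(25) = 2,  x(26) = 15,  x(27) = 25,  x(28) = 27,  x(29) = 20,  x(30) = 26,  x(31) = 5,  x(32) = 23,  x(33) = 34,  x(34) = 14,  x(35) = 10,  x(36) = 24,  x(37) = 12.
Since x(37) = x(1) = 12, the sequence is periodic with period 36.
So x(947) = x(1 + ((947-1) mod 36)) = x(11) = 35.

35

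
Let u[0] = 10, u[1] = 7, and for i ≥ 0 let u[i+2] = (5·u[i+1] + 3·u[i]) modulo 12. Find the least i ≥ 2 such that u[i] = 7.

We have u[0] = 10; u[1] = 7; u[2] = 5; u[3] = 10; u[4] = 5; u[5] = 7; u[6] = 2; u[7] = 7; u[8] = 5.
Since (u[7], u[8]) = (u[1], u[2]) = (7, 5) (two consecutive terms determine the rest), the sequence is eventually periodic: after a pre-period of length 1 it cycles with period 6.
The value 7 first appears (with i ≥ 2) at u[5].

5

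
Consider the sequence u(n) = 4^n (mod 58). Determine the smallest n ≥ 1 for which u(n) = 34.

11

u(0) = 1, u(1) = 4, u(2) = 16, u(3) = 6, u(4) = 24, u(5) = 38, u(6) = 36, u(7) = 28, u(8) = 54, u(9) = 42, u(10) = 52, u(11) = 34, u(12) = 20, u(13) = 22, u(14) = 30, u(15) = 4.
Since u(15) = u(1) = 4, the sequence is eventually periodic: after a pre-period of length 1 it cycles with period 14.
The value 34 first appears (with n ≥ 1) at u(11).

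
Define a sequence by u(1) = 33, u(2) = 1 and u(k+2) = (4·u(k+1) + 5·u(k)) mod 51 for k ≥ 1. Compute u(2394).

We have u(1) = 33,  u(2) = 1,  u(3) = 16,  u(4) = 18,  u(5) = 50,  u(6) = 35,  u(7) = 33,  u(8) = 1.
Since (u(7), u(8)) = (u(1), u(2)) = (33, 1) (two consecutive terms determine the rest), the sequence is periodic with period 6.
So u(2394) = u(1 + ((2394-1) mod 6)) = u(6) = 35.

35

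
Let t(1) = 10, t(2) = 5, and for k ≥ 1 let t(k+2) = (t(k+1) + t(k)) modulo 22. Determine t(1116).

Listing terms: t(1) = 10; t(2) = 5; t(3) = 15; t(4) = 20; t(5) = 13; t(6) = 11; t(7) = 2; t(8) = 13; t(9) = 15; t(10) = 6; t(11) = 21; t(12) = 5; t(13) = 4; t(14) = 9; t(15) = 13; t(16) = 0; t(17) = 13; t(18) = 13; t(19) = 4; t(20) = 17; t(21) = 21; t(22) = 16; t(23) = 15; t(24) = 9; t(25) = 2; t(26) = 11; t(27) = 13; t(28) = 2; t(29) = 15; t(30) = 17; t(31) = 10; t(32) = 5.
Since (t(31), t(32)) = (t(1), t(2)) = (10, 5) (two consecutive terms determine the rest), the sequence is periodic with period 30.
So t(1116) = t(1 + ((1116-1) mod 30)) = t(6) = 11.

11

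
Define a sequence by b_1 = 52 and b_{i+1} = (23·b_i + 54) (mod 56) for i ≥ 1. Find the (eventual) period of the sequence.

Listing terms: b_1 = 52; b_2 = 18; b_3 = 20; b_4 = 10; b_5 = 4; b_6 = 34; b_7 = 52.
Since b_7 = b_1 = 52, the sequence is periodic with period 6.

6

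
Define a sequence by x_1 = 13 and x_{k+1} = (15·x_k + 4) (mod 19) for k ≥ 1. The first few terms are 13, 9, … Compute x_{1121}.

Listing terms: x_1 = 13; x_2 = 9; x_3 = 6; x_4 = 18; x_5 = 8; x_6 = 10; x_7 = 2; x_8 = 15; x_9 = 1; x_{10} = 0; x_{11} = 4; x_{12} = 7; x_{13} = 14; x_{14} = 5; x_{15} = 3; x_{16} = 11; x_{17} = 17; x_{18} = 12; x_{19} = 13.
Since x_{19} = x_1 = 13, the sequence is periodic with period 18.
So x_{1121} = x_{1 + ((1121-1) mod 18)} = x_5 = 8.

8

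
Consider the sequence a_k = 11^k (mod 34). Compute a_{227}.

Listing terms: a_1 = 11, a_2 = 19, a_3 = 5, a_4 = 21, a_5 = 27, a_6 = 25, a_7 = 3, a_8 = 33, a_9 = 23, a_{10} = 15, a_{11} = 29, a_{12} = 13, a_{13} = 7, a_{14} = 9, a_{15} = 31, a_{16} = 1, a_{17} = 11.
Since a_{17} = a_1 = 11, the sequence is periodic with period 16.
(227 - 1) mod 16 = 2, so a_{227} = a_3 = 5.

5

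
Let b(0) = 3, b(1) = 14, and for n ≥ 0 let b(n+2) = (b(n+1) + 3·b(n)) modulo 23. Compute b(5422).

6

Listing terms: b(0) = 3,  b(1) = 14,  b(2) = 0,  b(3) = 19,  b(4) = 19,  b(5) = 7,  b(6) = 18,  b(7) = 16,  b(8) = 1,  b(9) = 3,  b(10) = 6,  b(11) = 15,  b(12) = 10,  b(13) = 9,  b(14) = 16,  b(15) = 20,  b(16) = 22,  b(17) = 13,  b(18) = 10,  b(19) = 3,  b(20) = 10,  b(21) = 19,  b(22) = 3,  b(23) = 14.
The sequence repeats with period 22.
So b(5422) = b(0 + ((5422-0) mod 22)) = b(10) = 6.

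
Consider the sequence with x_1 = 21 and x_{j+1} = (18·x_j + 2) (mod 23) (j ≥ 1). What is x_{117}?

Computing terms: x_1 = 21; x_2 = 12; x_3 = 11; x_4 = 16; x_5 = 14; x_6 = 1; x_7 = 20; x_8 = 17; x_9 = 9; x_{10} = 3; x_{11} = 10; x_{12} = 21.
The sequence repeats with period 11.
(117 - 1) mod 11 = 6, so x_{117} = x_7 = 20.

20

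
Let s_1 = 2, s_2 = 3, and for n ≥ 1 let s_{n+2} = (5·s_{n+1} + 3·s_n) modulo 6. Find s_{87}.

We have s_1 = 2,  s_2 = 3,  s_3 = 3,  s_4 = 0,  s_5 = 3,  s_6 = 3.
Since (s_5, s_6) = (s_2, s_3) = (3, 3) (two consecutive terms determine the rest), the sequence is eventually periodic: after a pre-period of length 1 it cycles with period 3.
For n ≥ 2, s_n depends only on (n - 2) mod 3. (87 - 2) mod 3 = 1, so s_{87} = s_3 = 3.

3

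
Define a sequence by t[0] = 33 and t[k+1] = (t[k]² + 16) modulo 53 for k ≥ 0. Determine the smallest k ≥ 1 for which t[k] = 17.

Computing terms: t[0] = 33; t[1] = 45; t[2] = 27; t[3] = 3; t[4] = 25; t[5] = 5; t[6] = 41; t[7] = 1; t[8] = 17; t[9] = 40; t[10] = 26; t[11] = 3.
Since t[11] = t[3] = 3, the sequence is eventually periodic: after a pre-period of length 3 it cycles with period 8.
The value 17 first appears (with k ≥ 1) at t[8].

8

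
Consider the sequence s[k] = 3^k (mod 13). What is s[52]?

3

We have s[0] = 1,  s[1] = 3,  s[2] = 9,  s[3] = 1.
The sequence repeats with period 3.
(52 - 0) mod 3 = 1, so s[52] = s[1] = 3.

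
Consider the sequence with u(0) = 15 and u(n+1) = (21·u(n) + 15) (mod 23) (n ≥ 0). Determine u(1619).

11

u(0) = 15, u(1) = 8, u(2) = 22, u(3) = 17, u(4) = 4, u(5) = 7, u(6) = 1, u(7) = 13, u(8) = 12, u(9) = 14, u(10) = 10, u(11) = 18, u(12) = 2, u(13) = 11, u(14) = 16, u(15) = 6, u(16) = 3, u(17) = 9, u(18) = 20, u(19) = 21, u(20) = 19, u(21) = 0, u(22) = 15.
The sequence repeats with period 22.
(1619 - 0) mod 22 = 13, so u(1619) = u(13) = 11.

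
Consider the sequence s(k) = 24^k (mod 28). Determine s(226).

Listing terms: s(0) = 1; s(1) = 24; s(2) = 16; s(3) = 20; s(4) = 4; s(5) = 12; s(6) = 8; s(7) = 24.
Since s(7) = s(1) = 24, the sequence is eventually periodic: after a pre-period of length 1 it cycles with period 6.
For k ≥ 1, s(k) depends only on (k - 1) mod 6. (226 - 1) mod 6 = 3, so s(226) = s(4) = 4.

4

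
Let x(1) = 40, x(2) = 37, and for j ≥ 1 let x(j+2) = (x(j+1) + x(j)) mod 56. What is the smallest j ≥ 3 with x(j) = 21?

3

x(1) = 40,  x(2) = 37,  x(3) = 21,  x(4) = 2,  x(5) = 23,  x(6) = 25,  x(7) = 48,  x(8) = 17,  x(9) = 9,  x(10) = 26,  x(11) = 35,  x(12) = 5,  x(13) = 40,  x(14) = 45,  x(15) = 29,  x(16) = 18,  x(17) = 47,  x(18) = 9,  x(19) = 0,  x(20) = 9,  x(21) = 9,  x(22) = 18,  x(23) = 27,  x(24) = 45,  x(25) = 16,  x(26) = 5,  x(27) = 21,  x(28) = 26,  x(29) = 47,  x(30) = 17,  x(31) = 8,  x(32) = 25,  x(33) = 33,  x(34) = 2,  x(35) = 35,  x(36) = 37,  x(37) = 16,  x(38) = 53,  x(39) = 13,  x(40) = 10,  x(41) = 23,  x(42) = 33,  x(43) = 0,  x(44) = 33,  x(45) = 33,  x(46) = 10,  x(47) = 43,  x(48) = 53,  x(49) = 40,  x(50) = 37.
Since (x(49), x(50)) = (x(1), x(2)) = (40, 37) (two consecutive terms determine the rest), the sequence is periodic with period 48.
The value 21 first appears (with j ≥ 3) at x(3).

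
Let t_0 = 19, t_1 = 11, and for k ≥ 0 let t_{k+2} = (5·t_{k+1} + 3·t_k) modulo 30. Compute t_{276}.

t_0 = 19; t_1 = 11; t_2 = 22; t_3 = 23; t_4 = 1; t_5 = 14; t_6 = 13; t_7 = 17; t_8 = 4; t_9 = 11; t_{10} = 7; t_{11} = 8; t_{12} = 1; t_{13} = 29; t_{14} = 28; t_{15} = 17; t_{16} = 19; t_{17} = 26; t_{18} = 7; t_{19} = 23; t_{20} = 16; t_{21} = 29; t_{22} = 13; t_{23} = 2; t_{24} = 19; t_{25} = 11.
The sequence repeats with period 24.
(276 - 0) mod 24 = 12, so t_{276} = t_{12} = 1.

1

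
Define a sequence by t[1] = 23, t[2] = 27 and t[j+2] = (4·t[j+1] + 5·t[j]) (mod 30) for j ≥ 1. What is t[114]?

t[1] = 23, t[2] = 27, t[3] = 13, t[4] = 7, t[5] = 3, t[6] = 17, t[7] = 23, t[8] = 27.
The sequence repeats with period 6.
So t[114] = t[1 + ((114-1) mod 6)] = t[6] = 17.

17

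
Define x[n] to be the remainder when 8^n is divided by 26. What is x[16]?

14

Computing terms: x[1] = 8, x[2] = 12, x[3] = 18, x[4] = 14, x[5] = 8.
The sequence repeats with period 4.
(16 - 1) mod 4 = 3, so x[16] = x[4] = 14.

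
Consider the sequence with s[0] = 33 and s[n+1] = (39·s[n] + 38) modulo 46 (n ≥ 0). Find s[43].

27

Listing terms: s[0] = 33,  s[1] = 37,  s[2] = 9,  s[3] = 21,  s[4] = 29,  s[5] = 19,  s[6] = 43,  s[7] = 13,  s[8] = 39,  s[9] = 41,  s[10] = 27,  s[11] = 33.
Since s[11] = s[0] = 33, the sequence is periodic with period 11.
So s[43] = s[0 + ((43-0) mod 11)] = s[10] = 27.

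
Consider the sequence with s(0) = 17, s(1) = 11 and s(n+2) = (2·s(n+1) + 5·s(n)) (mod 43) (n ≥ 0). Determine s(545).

Computing terms: s(0) = 17, s(1) = 11, s(2) = 21, s(3) = 11, s(4) = 41, s(5) = 8, s(6) = 6, s(7) = 9, s(8) = 5, s(9) = 12, s(10) = 6, s(11) = 29, s(12) = 2, s(13) = 20, s(14) = 7, s(15) = 28, s(16) = 5, s(17) = 21, s(18) = 24, s(19) = 24, s(20) = 39, s(21) = 26, s(22) = 32, s(23) = 22, s(24) = 32, s(25) = 2, s(26) = 35, s(27) = 37, s(28) = 34, s(29) = 38, s(30) = 31, s(31) = 37, s(32) = 14, s(33) = 41, s(34) = 23, s(35) = 36, s(36) = 15, s(37) = 38, s(38) = 22, s(39) = 19, s(40) = 19, s(41) = 4, s(42) = 17, s(43) = 11.
The sequence repeats with period 42.
(545 - 0) mod 42 = 41, so s(545) = s(41) = 4.

4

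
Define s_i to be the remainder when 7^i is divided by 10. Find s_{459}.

3

Listing terms: s_0 = 1, s_1 = 7, s_2 = 9, s_3 = 3, s_4 = 1.
Since s_4 = s_0 = 1, the sequence is periodic with period 4.
So s_{459} = s_{0 + ((459-0) mod 4)} = s_3 = 3.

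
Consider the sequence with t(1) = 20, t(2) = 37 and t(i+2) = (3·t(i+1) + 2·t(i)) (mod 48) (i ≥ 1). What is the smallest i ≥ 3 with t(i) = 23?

8

Computing terms: t(1) = 20; t(2) = 37; t(3) = 7; t(4) = 47; t(5) = 11; t(6) = 31; t(7) = 19; t(8) = 23; t(9) = 11; t(10) = 31.
Since (t(9), t(10)) = (t(5), t(6)) = (11, 31) (two consecutive terms determine the rest), the sequence is eventually periodic: after a pre-period of length 4 it cycles with period 4.
The value 23 first appears (with i ≥ 3) at t(8).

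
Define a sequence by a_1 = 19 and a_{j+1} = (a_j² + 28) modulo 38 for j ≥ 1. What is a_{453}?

Listing terms: a_1 = 19; a_2 = 9; a_3 = 33; a_4 = 15; a_5 = 25; a_6 = 7; a_7 = 1; a_8 = 29; a_9 = 33.
Since a_9 = a_3 = 33, the sequence is eventually periodic: after a pre-period of length 2 it cycles with period 6.
For j ≥ 3, a_j depends only on (j - 3) mod 6. (453 - 3) mod 6 = 0, so a_{453} = a_3 = 33.

33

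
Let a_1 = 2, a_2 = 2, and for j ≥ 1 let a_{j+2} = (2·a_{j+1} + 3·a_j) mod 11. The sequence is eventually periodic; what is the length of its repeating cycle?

10

We have a_1 = 2, a_2 = 2, a_3 = 10, a_4 = 4, a_5 = 5, a_6 = 0, a_7 = 4, a_8 = 8, a_9 = 6, a_{10} = 3, a_{11} = 2, a_{12} = 2.
Since (a_{11}, a_{12}) = (a_1, a_2) = (2, 2) (two consecutive terms determine the rest), the sequence is periodic with period 10.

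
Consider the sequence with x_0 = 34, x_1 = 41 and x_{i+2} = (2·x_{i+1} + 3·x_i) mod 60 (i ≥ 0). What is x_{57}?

41

Listing terms: x_0 = 34, x_1 = 41, x_2 = 4, x_3 = 11, x_4 = 34, x_5 = 41.
The sequence repeats with period 4.
(57 - 0) mod 4 = 1, so x_{57} = x_1 = 41.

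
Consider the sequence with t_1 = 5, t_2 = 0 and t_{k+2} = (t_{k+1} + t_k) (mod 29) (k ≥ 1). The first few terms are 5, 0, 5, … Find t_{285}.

Computing terms: t_1 = 5, t_2 = 0, t_3 = 5, t_4 = 5, t_5 = 10, t_6 = 15, t_7 = 25, t_8 = 11, t_9 = 7, t_{10} = 18, t_{11} = 25, t_{12} = 14, t_{13} = 10, t_{14} = 24, t_{15} = 5, t_{16} = 0.
Since (t_{15}, t_{16}) = (t_1, t_2) = (5, 0) (two consecutive terms determine the rest), the sequence is periodic with period 14.
(285 - 1) mod 14 = 4, so t_{285} = t_5 = 10.

10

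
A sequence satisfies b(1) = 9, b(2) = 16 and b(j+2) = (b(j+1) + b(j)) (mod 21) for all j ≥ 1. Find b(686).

b(1) = 9; b(2) = 16; b(3) = 4; b(4) = 20; b(5) = 3; b(6) = 2; b(7) = 5; b(8) = 7; b(9) = 12; b(10) = 19; b(11) = 10; b(12) = 8; b(13) = 18; b(14) = 5; b(15) = 2; b(16) = 7; b(17) = 9; b(18) = 16.
Since (b(17), b(18)) = (b(1), b(2)) = (9, 16) (two consecutive terms determine the rest), the sequence is periodic with period 16.
(686 - 1) mod 16 = 13, so b(686) = b(14) = 5.

5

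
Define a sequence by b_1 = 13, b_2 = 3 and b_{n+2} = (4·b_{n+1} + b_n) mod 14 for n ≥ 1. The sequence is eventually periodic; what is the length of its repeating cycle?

16

We have b_1 = 13; b_2 = 3; b_3 = 11; b_4 = 5; b_5 = 3; b_6 = 3; b_7 = 1; b_8 = 7; b_9 = 1; b_{10} = 11; b_{11} = 3; b_{12} = 9; b_{13} = 11; b_{14} = 11; b_{15} = 13; b_{16} = 7; b_{17} = 13; b_{18} = 3.
Since (b_{17}, b_{18}) = (b_1, b_2) = (13, 3) (two consecutive terms determine the rest), the sequence is periodic with period 16.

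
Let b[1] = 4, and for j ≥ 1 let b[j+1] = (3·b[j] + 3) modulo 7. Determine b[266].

Computing terms: b[1] = 4; b[2] = 1; b[3] = 6; b[4] = 0; b[5] = 3; b[6] = 5; b[7] = 4.
Since b[7] = b[1] = 4, the sequence is periodic with period 6.
So b[266] = b[1 + ((266-1) mod 6)] = b[2] = 1.

1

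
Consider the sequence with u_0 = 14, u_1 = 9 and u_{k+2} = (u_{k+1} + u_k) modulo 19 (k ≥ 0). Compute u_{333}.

11

u_0 = 14, u_1 = 9, u_2 = 4, u_3 = 13, u_4 = 17, u_5 = 11, u_6 = 9, u_7 = 1, u_8 = 10, u_9 = 11, u_{10} = 2, u_{11} = 13, u_{12} = 15, u_{13} = 9, u_{14} = 5, u_{15} = 14, u_{16} = 0, u_{17} = 14, u_{18} = 14, u_{19} = 9.
Since (u_{18}, u_{19}) = (u_0, u_1) = (14, 9) (two consecutive terms determine the rest), the sequence is periodic with period 18.
So u_{333} = u_{0 + ((333-0) mod 18)} = u_9 = 11.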